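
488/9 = 488/9 = 54.22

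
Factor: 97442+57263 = 154705=5^1*30941^1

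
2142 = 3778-1636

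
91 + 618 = 709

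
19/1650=19/1650 = 0.01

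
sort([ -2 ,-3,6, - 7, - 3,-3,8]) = [ - 7, - 3, - 3, - 3, - 2,6,8]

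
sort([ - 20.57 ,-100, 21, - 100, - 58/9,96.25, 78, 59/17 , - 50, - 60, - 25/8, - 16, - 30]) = [ - 100,-100, - 60, - 50,- 30, - 20.57, - 16 , - 58/9 ,- 25/8, 59/17, 21,78, 96.25]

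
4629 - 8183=-3554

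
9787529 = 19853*493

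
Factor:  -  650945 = - 5^1*101^1*1289^1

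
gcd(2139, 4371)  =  93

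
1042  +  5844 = 6886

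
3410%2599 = 811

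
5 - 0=5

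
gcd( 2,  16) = 2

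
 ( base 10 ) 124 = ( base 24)54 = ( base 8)174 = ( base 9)147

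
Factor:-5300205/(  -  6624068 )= 2^( - 2 )*3^1*5^1*11^( -1)*151^(-1)* 229^1*997^(  -  1)*1543^1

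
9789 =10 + 9779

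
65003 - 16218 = 48785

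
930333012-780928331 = 149404681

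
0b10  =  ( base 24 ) 2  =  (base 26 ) 2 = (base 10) 2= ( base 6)2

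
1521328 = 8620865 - 7099537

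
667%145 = 87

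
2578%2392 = 186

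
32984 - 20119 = 12865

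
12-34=-22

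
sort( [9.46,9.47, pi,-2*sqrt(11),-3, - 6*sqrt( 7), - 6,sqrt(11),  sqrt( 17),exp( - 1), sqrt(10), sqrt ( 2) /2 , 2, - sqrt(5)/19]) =[ - 6*sqrt(7),-2 * sqrt(11), - 6, - 3, - sqrt(5 ) /19 , exp( - 1), sqrt(2)/2,2, pi , sqrt( 10 ),sqrt(11),sqrt(17),  9.46,9.47 ] 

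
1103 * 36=39708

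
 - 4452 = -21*212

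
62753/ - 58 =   -  62753/58  =  - 1081.95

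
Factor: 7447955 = 5^1*17^1*87623^1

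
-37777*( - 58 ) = 2191066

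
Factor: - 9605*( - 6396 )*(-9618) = -590868172440 = - 2^3*3^2*5^1*7^1*13^1*17^1*41^1*113^1*229^1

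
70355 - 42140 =28215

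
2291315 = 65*35251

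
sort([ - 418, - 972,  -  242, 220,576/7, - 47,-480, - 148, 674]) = [ - 972, - 480, - 418 , -242, - 148,-47,576/7,220,674 ] 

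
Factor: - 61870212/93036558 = -10311702/15506093 = -2^1*  3^1 * 67^1*113^1* 227^1*15506093^( - 1)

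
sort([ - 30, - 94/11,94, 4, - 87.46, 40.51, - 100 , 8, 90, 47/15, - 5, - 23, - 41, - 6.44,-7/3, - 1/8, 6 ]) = [ - 100,  -  87.46,- 41, - 30, - 23, - 94/11, - 6.44,  -  5, -7/3 , - 1/8 , 47/15, 4, 6,  8, 40.51, 90, 94 ]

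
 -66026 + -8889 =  - 74915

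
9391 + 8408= 17799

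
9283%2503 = 1774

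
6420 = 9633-3213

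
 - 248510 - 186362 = - 434872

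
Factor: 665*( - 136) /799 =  - 5320/47 = -  2^3*5^1*7^1*19^1*47^( - 1) 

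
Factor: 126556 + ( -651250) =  - 524694=- 2^1*3^1*157^1*557^1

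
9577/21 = 9577/21 = 456.05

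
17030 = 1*17030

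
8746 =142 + 8604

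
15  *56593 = 848895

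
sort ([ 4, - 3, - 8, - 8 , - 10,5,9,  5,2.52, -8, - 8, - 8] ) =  [ - 10, - 8, - 8,  -  8, - 8 , - 8, - 3 , 2.52,4, 5,5,9] 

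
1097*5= 5485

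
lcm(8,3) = 24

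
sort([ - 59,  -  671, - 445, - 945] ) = [  -  945, - 671, - 445 , - 59 ] 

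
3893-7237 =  - 3344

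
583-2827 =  - 2244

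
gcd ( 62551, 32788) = 1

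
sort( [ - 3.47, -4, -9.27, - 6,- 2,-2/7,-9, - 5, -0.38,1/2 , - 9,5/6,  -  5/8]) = [-9.27,  -  9,-9, - 6,- 5, - 4, - 3.47, - 2,-5/8, - 0.38  , - 2/7 , 1/2, 5/6 ]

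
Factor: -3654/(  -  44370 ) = 5^( - 1)*7^1*17^ (  -  1 ) =7/85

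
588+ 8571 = 9159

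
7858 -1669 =6189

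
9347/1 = 9347 = 9347.00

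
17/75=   17/75 = 0.23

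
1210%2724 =1210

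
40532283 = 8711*4653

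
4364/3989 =4364/3989 = 1.09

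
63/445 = 63/445 = 0.14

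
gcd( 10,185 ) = 5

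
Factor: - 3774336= - 2^7*3^1*9829^1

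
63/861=3/41 = 0.07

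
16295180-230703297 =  - 214408117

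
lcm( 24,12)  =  24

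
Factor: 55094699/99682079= 7^( -1)*11^1*19^1*263611^1*14240297^(-1)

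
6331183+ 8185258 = 14516441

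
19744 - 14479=5265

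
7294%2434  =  2426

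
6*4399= 26394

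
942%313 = 3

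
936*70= 65520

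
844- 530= 314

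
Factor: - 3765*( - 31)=116715 = 3^1*5^1*31^1* 251^1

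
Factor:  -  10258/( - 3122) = 23/7 = 7^( - 1 )*23^1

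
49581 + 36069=85650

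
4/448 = 1/112 = 0.01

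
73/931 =73/931=   0.08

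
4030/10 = 403=403.00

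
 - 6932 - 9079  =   - 16011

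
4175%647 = 293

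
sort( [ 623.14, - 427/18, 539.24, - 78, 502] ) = [ - 78, - 427/18,  502, 539.24,623.14] 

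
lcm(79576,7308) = 716184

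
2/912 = 1/456 = 0.00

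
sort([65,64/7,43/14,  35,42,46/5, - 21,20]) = [ - 21 , 43/14,64/7, 46/5,  20,35,  42, 65]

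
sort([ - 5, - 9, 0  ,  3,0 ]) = [  -  9, - 5,0,0,3]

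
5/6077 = 5/6077 = 0.00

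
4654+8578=13232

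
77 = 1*77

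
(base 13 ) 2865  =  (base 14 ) 21a5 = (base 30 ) 6E9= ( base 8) 13305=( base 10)5829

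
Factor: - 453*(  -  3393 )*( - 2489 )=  - 3825665181 = - 3^3*13^1*19^1*29^1*131^1*151^1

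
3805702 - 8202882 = - 4397180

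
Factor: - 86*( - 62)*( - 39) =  - 207948= - 2^2*3^1* 13^1 * 31^1* 43^1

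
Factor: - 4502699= - 4502699^1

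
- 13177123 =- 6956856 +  - 6220267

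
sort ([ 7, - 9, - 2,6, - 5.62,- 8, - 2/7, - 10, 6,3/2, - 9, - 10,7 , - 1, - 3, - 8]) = [ - 10, - 10,-9, - 9, - 8, - 8, - 5.62, - 3 , - 2, - 1, - 2/7,3/2,  6, 6, 7 , 7]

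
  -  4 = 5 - 9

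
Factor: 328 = 2^3*41^1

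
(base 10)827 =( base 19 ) 25A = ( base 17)2eb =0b1100111011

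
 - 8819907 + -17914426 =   -  26734333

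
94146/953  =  94146/953= 98.79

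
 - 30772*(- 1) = 30772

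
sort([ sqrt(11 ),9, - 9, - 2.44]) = [ - 9, - 2.44,sqrt(11), 9]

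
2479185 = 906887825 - 904408640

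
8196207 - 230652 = 7965555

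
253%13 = 6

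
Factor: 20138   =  2^1*10069^1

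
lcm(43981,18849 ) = 131943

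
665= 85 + 580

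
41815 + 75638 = 117453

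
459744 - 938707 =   -  478963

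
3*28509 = 85527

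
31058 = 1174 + 29884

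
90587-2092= 88495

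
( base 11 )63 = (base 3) 2120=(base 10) 69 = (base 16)45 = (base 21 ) 36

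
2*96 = 192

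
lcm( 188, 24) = 1128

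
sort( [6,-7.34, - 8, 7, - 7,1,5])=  [ - 8, - 7.34 , - 7,1,5, 6, 7]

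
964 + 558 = 1522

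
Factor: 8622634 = 2^1*4311317^1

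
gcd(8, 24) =8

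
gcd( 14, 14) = 14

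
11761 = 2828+8933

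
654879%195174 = 69357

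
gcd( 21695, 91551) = 1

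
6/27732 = 1/4622= 0.00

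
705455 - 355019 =350436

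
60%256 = 60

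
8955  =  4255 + 4700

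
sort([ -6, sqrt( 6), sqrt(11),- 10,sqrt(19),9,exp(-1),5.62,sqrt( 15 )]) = [  -  10, - 6, exp(-1), sqrt( 6), sqrt( 11),sqrt(15),sqrt(19),5.62,9]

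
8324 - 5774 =2550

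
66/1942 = 33/971  =  0.03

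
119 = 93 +26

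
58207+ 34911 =93118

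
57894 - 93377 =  - 35483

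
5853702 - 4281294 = 1572408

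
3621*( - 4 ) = -14484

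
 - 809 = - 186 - 623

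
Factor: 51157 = 51157^1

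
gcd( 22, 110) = 22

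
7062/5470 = 1 + 796/2735= 1.29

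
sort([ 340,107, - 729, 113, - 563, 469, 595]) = [ - 729, - 563, 107, 113, 340, 469, 595]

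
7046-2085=4961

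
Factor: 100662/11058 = 883/97 = 97^ ( - 1 )* 883^1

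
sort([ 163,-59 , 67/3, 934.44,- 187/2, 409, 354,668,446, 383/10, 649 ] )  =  [-187/2, - 59,67/3, 383/10,  163, 354,409,446, 649, 668, 934.44 ] 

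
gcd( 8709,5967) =3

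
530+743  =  1273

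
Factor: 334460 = 2^2*5^1* 7^1*2389^1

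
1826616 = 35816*51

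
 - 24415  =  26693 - 51108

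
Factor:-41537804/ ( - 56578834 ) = 2^1*7^1*11^1*13^( - 2 )*157^1*859^1*167393^(-1) = 20768902/28289417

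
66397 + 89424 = 155821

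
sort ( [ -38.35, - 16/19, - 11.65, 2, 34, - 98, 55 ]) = [ -98,-38.35, - 11.65, - 16/19, 2, 34, 55]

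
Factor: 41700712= 2^3*43^1 *241^1*503^1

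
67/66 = 1 + 1/66 = 1.02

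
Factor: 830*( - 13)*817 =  - 8815430 = - 2^1*5^1*13^1*19^1*43^1*83^1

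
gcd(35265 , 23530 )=5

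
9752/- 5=-9752/5 = - 1950.40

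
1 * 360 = 360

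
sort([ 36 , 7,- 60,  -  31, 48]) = [ - 60, - 31,7,  36, 48]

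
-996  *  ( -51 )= 50796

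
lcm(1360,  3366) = 134640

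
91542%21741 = 4578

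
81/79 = 81/79 = 1.03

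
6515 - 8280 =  - 1765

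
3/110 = 3/110 = 0.03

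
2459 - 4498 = - 2039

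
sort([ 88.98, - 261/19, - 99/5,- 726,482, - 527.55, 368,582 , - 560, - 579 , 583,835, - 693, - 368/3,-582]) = [ - 726, - 693, - 582, - 579,- 560, - 527.55, - 368/3, - 99/5, - 261/19,88.98, 368 , 482 , 582,583, 835 ]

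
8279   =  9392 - 1113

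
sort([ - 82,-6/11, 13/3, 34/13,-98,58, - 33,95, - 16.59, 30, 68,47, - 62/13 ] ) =[- 98, - 82, - 33, - 16.59,  -  62/13,-6/11,34/13,13/3, 30 , 47,58,68,95 ] 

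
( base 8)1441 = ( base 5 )11201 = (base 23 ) 1BJ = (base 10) 801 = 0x321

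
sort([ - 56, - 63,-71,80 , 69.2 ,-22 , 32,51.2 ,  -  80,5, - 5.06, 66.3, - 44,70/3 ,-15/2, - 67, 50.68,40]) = [ - 80, - 71 , - 67, - 63, - 56, - 44, - 22, -15/2 , - 5.06,5,  70/3,32,40,  50.68, 51.2, 66.3, 69.2 , 80] 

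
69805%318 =163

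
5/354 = 5/354 = 0.01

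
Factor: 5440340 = 2^2  *  5^1 * 17^1*16001^1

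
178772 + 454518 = 633290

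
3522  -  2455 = 1067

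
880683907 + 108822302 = 989506209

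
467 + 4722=5189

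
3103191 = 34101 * 91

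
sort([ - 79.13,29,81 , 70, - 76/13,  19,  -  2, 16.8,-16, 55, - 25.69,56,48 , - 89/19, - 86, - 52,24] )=[-86,-79.13, - 52, - 25.69, - 16, - 76/13,-89/19,  -  2, 16.8, 19, 24,29, 48, 55, 56, 70 , 81]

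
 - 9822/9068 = - 4911/4534 = - 1.08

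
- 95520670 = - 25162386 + - 70358284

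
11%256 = 11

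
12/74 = 6/37 =0.16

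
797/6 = 797/6 = 132.83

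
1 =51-50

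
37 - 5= 32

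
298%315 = 298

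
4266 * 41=174906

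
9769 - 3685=6084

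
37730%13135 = 11460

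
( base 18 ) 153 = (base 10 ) 417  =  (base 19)12I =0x1A1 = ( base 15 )1cc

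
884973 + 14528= 899501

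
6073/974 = 6 + 229/974 =6.24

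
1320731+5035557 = 6356288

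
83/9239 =83/9239 = 0.01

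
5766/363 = 1922/121 = 15.88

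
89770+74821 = 164591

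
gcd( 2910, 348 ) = 6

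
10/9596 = 5/4798 = 0.00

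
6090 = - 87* (- 70)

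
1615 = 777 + 838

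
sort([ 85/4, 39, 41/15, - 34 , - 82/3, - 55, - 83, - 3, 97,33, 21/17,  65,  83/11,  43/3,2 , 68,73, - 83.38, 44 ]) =[  -  83.38, - 83 , - 55, - 34, - 82/3, - 3,21/17, 2, 41/15,83/11,43/3,  85/4, 33 , 39, 44,65,68, 73,97]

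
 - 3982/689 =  - 3982/689  =  - 5.78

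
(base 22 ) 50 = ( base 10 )110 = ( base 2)1101110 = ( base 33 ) 3b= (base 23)4i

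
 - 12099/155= - 79 + 146/155 = - 78.06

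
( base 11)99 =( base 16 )6c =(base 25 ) 48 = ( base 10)108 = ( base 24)4c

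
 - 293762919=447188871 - 740951790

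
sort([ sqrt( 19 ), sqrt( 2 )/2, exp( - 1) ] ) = [ exp(-1), sqrt( 2 ) /2, sqrt(19 ) ] 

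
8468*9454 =80056472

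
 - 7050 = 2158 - 9208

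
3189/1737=1+484/579 =1.84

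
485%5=0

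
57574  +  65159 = 122733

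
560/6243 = 560/6243 = 0.09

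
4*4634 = 18536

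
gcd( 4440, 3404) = 148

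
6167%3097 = 3070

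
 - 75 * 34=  - 2550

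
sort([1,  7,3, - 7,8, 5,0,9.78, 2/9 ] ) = [ - 7 , 0,2/9,  1, 3,5,7,8,9.78 ] 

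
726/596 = 1  +  65/298= 1.22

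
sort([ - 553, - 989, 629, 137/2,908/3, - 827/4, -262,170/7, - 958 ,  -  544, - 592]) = [ - 989, - 958,-592, - 553, - 544,- 262,-827/4, 170/7, 137/2,  908/3, 629]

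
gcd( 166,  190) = 2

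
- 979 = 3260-4239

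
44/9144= 11/2286 = 0.00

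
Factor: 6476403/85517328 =2^( - 4 )*13^(-1 ) * 19^( - 1)*7213^(-1) * 2158801^1 = 2158801/28505776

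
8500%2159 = 2023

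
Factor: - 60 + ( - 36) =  - 96 = - 2^5*3^1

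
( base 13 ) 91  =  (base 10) 118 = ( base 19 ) 64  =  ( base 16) 76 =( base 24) 4m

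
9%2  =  1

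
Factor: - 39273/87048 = -1007/2232 = -2^( - 3 )*3^( - 2) * 19^1*31^( - 1)*53^1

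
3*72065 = 216195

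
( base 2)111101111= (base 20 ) 14F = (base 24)KF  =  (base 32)ff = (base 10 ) 495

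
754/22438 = 29/863= 0.03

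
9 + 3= 12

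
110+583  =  693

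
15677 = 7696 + 7981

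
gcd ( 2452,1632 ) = 4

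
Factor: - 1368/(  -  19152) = 1/14 = 2^( - 1)*7^(- 1)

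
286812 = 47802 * 6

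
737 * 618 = 455466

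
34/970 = 17/485=   0.04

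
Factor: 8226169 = 7^3*29^1*827^1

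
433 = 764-331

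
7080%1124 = 336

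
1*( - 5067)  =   - 5067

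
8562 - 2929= 5633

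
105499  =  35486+70013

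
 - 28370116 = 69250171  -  97620287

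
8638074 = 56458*153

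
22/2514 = 11/1257=0.01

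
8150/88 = 4075/44 =92.61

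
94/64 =1 + 15/32 = 1.47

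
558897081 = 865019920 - 306122839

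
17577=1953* 9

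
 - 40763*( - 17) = 692971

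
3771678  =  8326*453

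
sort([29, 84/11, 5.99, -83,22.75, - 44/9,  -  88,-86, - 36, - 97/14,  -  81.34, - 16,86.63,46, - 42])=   [ - 88, - 86, - 83, - 81.34, -42, - 36 ,  -  16, - 97/14, - 44/9,5.99,84/11, 22.75,29,46 , 86.63]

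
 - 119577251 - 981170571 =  - 1100747822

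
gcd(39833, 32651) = 1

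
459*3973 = 1823607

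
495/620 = 99/124 = 0.80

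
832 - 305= 527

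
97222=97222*1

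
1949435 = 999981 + 949454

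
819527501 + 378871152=1198398653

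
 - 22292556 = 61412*(-363)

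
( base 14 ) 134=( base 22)b0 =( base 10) 242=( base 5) 1432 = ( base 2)11110010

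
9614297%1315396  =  406525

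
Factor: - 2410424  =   - 2^3*301303^1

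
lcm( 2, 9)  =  18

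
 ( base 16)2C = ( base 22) 20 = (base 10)44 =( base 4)230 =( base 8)54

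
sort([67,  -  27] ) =[ - 27, 67] 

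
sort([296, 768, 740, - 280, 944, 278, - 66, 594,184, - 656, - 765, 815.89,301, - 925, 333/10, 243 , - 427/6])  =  [  -  925, - 765,-656, - 280,-427/6,  -  66,  333/10, 184, 243,  278, 296, 301,  594, 740, 768,815.89, 944]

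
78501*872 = 68452872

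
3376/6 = 1688/3= 562.67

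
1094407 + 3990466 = 5084873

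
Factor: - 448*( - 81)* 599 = 2^6*3^4 * 7^1*599^1  =  21736512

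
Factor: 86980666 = 2^1*1033^1*42101^1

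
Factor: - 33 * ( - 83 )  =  2739 = 3^1*11^1 * 83^1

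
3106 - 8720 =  - 5614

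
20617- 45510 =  - 24893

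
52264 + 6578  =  58842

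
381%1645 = 381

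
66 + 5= 71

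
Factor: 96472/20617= 248/53   =  2^3*31^1 * 53^(-1 )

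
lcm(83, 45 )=3735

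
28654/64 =447+23/32 = 447.72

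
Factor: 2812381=11^1*13^1*71^1 * 277^1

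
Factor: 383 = 383^1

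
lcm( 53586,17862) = 53586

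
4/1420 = 1/355 = 0.00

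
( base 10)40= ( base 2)101000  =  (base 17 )26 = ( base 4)220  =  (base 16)28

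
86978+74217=161195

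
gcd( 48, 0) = 48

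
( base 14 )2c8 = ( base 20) 188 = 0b1000111000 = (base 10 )568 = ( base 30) is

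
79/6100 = 79/6100  =  0.01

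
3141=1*3141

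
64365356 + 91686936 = 156052292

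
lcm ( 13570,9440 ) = 217120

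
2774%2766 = 8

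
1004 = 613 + 391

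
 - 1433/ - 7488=1433/7488 = 0.19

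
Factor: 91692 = 2^2 * 3^4*283^1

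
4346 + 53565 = 57911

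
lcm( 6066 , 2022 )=6066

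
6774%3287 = 200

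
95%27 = 14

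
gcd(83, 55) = 1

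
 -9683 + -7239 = -16922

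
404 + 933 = 1337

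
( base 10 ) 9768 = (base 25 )ffi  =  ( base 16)2628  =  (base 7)40323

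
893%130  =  113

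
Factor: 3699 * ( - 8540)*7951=- 2^2*3^3*5^1 * 7^1 * 61^1 * 137^1*7951^1 = -251167796460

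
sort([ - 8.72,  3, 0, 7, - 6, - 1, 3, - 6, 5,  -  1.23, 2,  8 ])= [ - 8.72, - 6, - 6, - 1.23, - 1, 0, 2,3, 3, 5, 7, 8] 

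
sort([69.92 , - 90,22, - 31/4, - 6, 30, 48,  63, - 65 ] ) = [ - 90, - 65, - 31/4, - 6, 22, 30,48 , 63,69.92]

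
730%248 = 234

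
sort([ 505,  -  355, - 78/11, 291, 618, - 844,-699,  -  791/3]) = [ -844, - 699 , - 355,-791/3, - 78/11, 291, 505, 618] 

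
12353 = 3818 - -8535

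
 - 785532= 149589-935121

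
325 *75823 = 24642475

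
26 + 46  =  72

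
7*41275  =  288925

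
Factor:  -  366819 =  - 3^1*122273^1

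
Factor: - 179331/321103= - 3^1 * 113^1*607^( - 1 ) = - 339/607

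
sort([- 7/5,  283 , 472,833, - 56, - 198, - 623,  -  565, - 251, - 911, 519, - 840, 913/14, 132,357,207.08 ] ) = [ - 911, - 840, - 623, - 565, - 251, - 198, - 56, - 7/5, 913/14,132,207.08, 283, 357,  472, 519,833]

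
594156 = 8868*67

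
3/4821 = 1/1607  =  0.00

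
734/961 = 734/961 = 0.76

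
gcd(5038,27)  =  1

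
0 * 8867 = 0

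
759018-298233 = 460785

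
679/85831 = 679/85831 = 0.01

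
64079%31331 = 1417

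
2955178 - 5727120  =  -2771942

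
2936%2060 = 876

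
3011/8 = 376 + 3/8 = 376.38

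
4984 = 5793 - 809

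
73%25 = 23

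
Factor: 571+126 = 17^1* 41^1 = 697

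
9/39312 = 1/4368 = 0.00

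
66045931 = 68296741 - 2250810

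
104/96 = 13/12 = 1.08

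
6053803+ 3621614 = 9675417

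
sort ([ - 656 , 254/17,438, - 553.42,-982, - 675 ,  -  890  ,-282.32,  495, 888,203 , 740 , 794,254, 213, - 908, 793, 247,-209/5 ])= [ - 982, - 908, - 890, - 675, - 656, - 553.42 , - 282.32,-209/5, 254/17,203,213, 247, 254,438, 495,740, 793 , 794, 888]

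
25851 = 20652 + 5199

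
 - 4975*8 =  - 39800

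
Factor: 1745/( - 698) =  - 5/2 =- 2^( - 1)*5^1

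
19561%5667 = 2560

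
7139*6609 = 47181651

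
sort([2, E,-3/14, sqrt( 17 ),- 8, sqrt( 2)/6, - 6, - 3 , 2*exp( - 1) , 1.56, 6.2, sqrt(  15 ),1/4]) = [ - 8, - 6 , - 3, -3/14,  sqrt( 2 ) /6,1/4,2 * exp( - 1 ), 1.56 , 2,E, sqrt( 15 ),sqrt( 17), 6.2]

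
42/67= 42/67 = 0.63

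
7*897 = 6279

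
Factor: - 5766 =-2^1*3^1*31^2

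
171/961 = 171/961  =  0.18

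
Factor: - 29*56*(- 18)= 2^4*3^2 * 7^1*29^1=29232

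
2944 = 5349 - 2405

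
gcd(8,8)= 8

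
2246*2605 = 5850830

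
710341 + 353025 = 1063366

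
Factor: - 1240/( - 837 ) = 2^3*3^( - 3 )*5^1 =40/27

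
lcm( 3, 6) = 6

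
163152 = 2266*72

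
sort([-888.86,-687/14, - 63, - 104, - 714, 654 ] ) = [ - 888.86, - 714, - 104,  -  63, - 687/14, 654] 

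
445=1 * 445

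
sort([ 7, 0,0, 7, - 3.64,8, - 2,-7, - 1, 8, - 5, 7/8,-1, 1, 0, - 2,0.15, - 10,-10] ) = [  -  10, - 10, - 7, - 5, - 3.64, - 2,  -  2, - 1, - 1, 0, 0, 0,  0.15,7/8, 1, 7, 7,8, 8]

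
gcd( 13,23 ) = 1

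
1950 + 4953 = 6903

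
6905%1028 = 737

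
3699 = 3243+456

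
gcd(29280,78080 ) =9760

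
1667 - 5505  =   - 3838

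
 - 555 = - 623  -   - 68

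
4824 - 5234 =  - 410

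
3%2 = 1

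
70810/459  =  154 + 124/459=154.27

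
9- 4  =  5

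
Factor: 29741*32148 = 2^2*3^2*19^1*47^1*29741^1 = 956113668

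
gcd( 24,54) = 6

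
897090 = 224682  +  672408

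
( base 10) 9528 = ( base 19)1779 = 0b10010100111000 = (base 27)d1o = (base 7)36531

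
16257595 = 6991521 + 9266074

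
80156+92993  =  173149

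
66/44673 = 22/14891 = 0.00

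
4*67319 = 269276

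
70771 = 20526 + 50245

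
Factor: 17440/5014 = 80/23= 2^4 * 5^1*23^( - 1)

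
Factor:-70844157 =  - 3^2*7871573^1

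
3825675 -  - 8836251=12661926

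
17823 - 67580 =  - 49757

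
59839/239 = 59839/239=250.37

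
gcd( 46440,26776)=8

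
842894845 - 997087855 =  - 154193010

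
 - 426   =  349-775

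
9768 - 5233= 4535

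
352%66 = 22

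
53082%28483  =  24599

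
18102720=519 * 34880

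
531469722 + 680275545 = 1211745267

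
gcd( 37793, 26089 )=7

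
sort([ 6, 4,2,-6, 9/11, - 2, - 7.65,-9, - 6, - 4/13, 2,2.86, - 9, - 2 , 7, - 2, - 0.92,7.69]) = [ - 9, - 9 ,-7.65, - 6, - 6, -2, - 2, - 2,  -  0.92, - 4/13,  9/11,2,2,2.86, 4, 6,7,  7.69]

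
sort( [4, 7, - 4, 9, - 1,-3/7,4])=[ - 4, - 1, - 3/7,  4,  4,7, 9] 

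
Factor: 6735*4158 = 28004130= 2^1 * 3^4*5^1*7^1 * 11^1*449^1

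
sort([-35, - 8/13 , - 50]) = [ - 50 ,  -  35, - 8/13 ] 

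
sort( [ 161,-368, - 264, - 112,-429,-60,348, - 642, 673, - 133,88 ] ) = [ - 642, - 429, - 368, - 264, - 133, - 112, - 60,  88,  161, 348 , 673]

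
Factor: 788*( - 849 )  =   - 669012 = - 2^2 *3^1*197^1*283^1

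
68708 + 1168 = 69876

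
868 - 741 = 127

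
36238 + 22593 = 58831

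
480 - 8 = 472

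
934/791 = 1 + 143/791 = 1.18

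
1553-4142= - 2589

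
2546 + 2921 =5467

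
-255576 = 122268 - 377844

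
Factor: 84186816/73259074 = 6013344/5232791 = 2^5*3^1*2029^( - 1)*2579^( - 1 )*62639^1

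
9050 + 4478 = 13528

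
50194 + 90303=140497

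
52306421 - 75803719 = -23497298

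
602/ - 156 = - 301/78=-3.86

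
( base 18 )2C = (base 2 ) 110000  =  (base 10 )48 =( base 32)1g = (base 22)24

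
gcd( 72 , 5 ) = 1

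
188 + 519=707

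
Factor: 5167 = 5167^1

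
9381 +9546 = 18927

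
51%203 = 51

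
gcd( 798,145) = 1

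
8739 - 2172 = 6567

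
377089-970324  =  -593235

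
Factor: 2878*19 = 54682 = 2^1*19^1 * 1439^1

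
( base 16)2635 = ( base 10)9781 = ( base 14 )37c9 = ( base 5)303111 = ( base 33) 8WD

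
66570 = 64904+1666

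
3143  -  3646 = -503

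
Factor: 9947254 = 2^1 *4973627^1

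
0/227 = 0 = 0.00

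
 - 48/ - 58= 24/29  =  0.83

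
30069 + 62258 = 92327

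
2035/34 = 2035/34=59.85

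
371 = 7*53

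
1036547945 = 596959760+439588185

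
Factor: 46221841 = 233^1* 198377^1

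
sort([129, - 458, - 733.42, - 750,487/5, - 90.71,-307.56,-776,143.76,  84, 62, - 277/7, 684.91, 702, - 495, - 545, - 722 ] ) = [  -  776 , - 750, - 733.42  , - 722, - 545, - 495, - 458,-307.56,  -  90.71, -277/7, 62, 84, 487/5, 129  ,  143.76, 684.91,  702] 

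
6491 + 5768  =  12259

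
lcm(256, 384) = 768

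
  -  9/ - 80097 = 3/26699= 0.00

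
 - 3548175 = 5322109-8870284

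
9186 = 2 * 4593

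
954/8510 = 477/4255 = 0.11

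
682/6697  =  682/6697 = 0.10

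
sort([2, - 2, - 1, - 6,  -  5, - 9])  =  [  -  9  , - 6, - 5, - 2, - 1, 2 ] 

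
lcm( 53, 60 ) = 3180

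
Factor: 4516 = 2^2 * 1129^1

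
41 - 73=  - 32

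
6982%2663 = 1656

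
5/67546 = 5/67546 = 0.00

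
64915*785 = 50958275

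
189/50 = 189/50 =3.78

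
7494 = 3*2498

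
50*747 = 37350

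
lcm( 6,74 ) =222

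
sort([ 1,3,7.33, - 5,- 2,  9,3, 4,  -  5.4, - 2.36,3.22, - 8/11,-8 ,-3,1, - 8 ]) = [ - 8, - 8,-5.4,- 5,  -  3, - 2.36,  -  2, - 8/11 , 1, 1,3, 3 , 3.22,4,7.33, 9]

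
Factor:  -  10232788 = -2^2*2558197^1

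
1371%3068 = 1371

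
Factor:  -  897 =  -3^1*13^1*23^1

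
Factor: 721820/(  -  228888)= - 965/306 = - 2^( - 1) * 3^( - 2 )*5^1*17^( - 1) * 193^1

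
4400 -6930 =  - 2530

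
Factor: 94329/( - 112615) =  - 423/505 = - 3^2*5^( - 1 )*47^1 *101^ ( - 1) 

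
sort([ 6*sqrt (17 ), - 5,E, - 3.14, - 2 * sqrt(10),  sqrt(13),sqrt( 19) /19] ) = [-2* sqrt( 10 ), - 5,-3.14,sqrt(19 ) /19,E,sqrt(13), 6*sqrt( 17) ]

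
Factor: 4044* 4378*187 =3310766184 = 2^3*3^1*11^2*17^1*199^1*337^1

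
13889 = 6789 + 7100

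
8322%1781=1198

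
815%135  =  5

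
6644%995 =674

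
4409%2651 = 1758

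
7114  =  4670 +2444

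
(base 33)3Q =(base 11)104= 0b1111101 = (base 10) 125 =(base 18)6h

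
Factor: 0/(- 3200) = 0 = 0^1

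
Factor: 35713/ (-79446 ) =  - 2^( - 1)*3^( - 1)  *  71^1*503^1*13241^( - 1)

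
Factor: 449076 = 2^2*3^1 * 37423^1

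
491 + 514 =1005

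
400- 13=387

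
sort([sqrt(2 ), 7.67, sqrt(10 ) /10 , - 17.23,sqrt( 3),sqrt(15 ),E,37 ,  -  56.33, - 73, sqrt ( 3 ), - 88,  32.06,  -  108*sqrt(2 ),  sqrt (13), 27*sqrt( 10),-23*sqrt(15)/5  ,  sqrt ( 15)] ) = [-108*sqrt( 2),  -  88,  -  73, - 56.33,-23*sqrt (15 ) /5, - 17.23,sqrt(10) /10 , sqrt( 2 ), sqrt(3 ),sqrt(3 ), E,sqrt( 13), sqrt( 15),  sqrt( 15 ),7.67,32.06,37,27*sqrt( 10)]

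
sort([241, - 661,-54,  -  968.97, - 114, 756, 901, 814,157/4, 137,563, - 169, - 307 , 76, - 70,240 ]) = [ - 968.97,-661, - 307,  -  169, - 114,-70,-54, 157/4,  76, 137, 240, 241,  563,756,814, 901]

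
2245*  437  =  981065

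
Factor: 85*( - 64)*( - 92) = 500480  =  2^8 * 5^1 *17^1  *23^1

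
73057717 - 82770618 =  - 9712901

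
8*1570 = 12560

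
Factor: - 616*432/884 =-66528/221 = - 2^5*3^3*7^1*11^1 * 13^(-1 )*17^( - 1)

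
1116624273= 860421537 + 256202736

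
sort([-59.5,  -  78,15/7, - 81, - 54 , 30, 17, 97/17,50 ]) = [ - 81,-78, - 59.5, - 54, 15/7, 97/17, 17, 30, 50]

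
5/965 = 1/193 =0.01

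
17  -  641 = -624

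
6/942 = 1/157 = 0.01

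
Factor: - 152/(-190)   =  2^2*5^( - 1 ) = 4/5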